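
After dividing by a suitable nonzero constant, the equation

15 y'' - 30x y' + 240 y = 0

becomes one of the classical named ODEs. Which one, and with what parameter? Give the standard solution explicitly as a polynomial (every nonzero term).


All three coefficients share the factor 15; dividing through by 15 gives  y'' - 2x y' + 16 y = 0.
This matches the Hermite equation y'' - 2x y' + 2n y = 0 with 2n = 16, so n = 8; the polynomial solution is H_8(x).
With y = sum_k a_k x^k, matching x^k gives (k+2)(k+1) a_{k+2} = 2(k - n) a_k = 2(k - 8) a_k. The right side vanishes at k = 8, so the series with the parity of 8 terminates at degree 8.
Standard normalization: leading coefficient of H_n is 2^n, so a_8 = 2^8 = 256. Work downward with a_k = (k+1)(k+2) a_{k+2} / (2(k - n)):
  a_6 = (7)(8)(256) / (2(6 - 8)) = 14336/(-4) = -3584
  a_4 = (5)(6)(-3584) / (2(4 - 8)) = -107520/(-8) = 13440
  a_2 = (3)(4)(13440) / (2(2 - 8)) = 161280/(-12) = -13440
  a_0 = (1)(2)(-13440) / (2(0 - 8)) = -26880/(-16) = 1680
Hence H_8(x) = 256 x^8 - 3584 x^6 + 13440 x^4 - 13440 x^2 + 1680.

H_8(x); series = 256 x^8 - 3584 x^6 + 13440 x^4 - 13440 x^2 + 1680


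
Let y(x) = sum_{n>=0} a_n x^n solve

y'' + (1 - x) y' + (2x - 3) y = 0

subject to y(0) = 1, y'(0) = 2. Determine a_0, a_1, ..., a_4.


Ansatz: y(x) = sum_{n>=0} a_n x^n, so y'(x) = sum_{n>=1} n a_n x^(n-1) and y''(x) = sum_{n>=2} n(n-1) a_n x^(n-2).
Substitute into P(x) y'' + Q(x) y' + R(x) y = 0 with P(x) = 1, Q(x) = 1 - x, R(x) = 2x - 3, and match powers of x.
Initial conditions: a_0 = 1, a_1 = 2.
Setting the coefficient of each power of x to zero and solving order by order (substituting the coefficients already found):
  x^0: 2 a_2 + a_1 - 3 a_0 = 0  ->  2 a_2 = -a_1 + 3 a_0 = 1  ->  a_2 = 1/2
  x^1: 6 a_3 + 2 a_2 - 4 a_1 + 2 a_0 = 0  ->  6 a_3 = -2 a_2 + 4 a_1 - 2 a_0 = 5  ->  a_3 = 5/6
  x^2: 12 a_4 + 3 a_3 - 5 a_2 + 2 a_1 = 0  ->  12 a_4 = -3 a_3 + 5 a_2 - 2 a_1 = -4  ->  a_4 = -1/3
Truncated series: y(x) = 1 + 2 x + (1/2) x^2 + (5/6) x^3 - (1/3) x^4 + O(x^5).

a_0 = 1; a_1 = 2; a_2 = 1/2; a_3 = 5/6; a_4 = -1/3


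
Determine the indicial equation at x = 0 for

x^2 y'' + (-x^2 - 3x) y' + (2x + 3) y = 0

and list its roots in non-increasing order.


Divide by x^2 to reach normal form y'' + P_1(x) y' + P_2(x) y = 0 with P_1(x) = -1 - 3/x and P_2(x) = 2/x + 3/x^2.
x = 0 is a singular point because the y'-coefficient -1 - 3/x has a pole at x = 0 and the y-coefficient 2/x + 3/x^2 has a pole at x = 0.
It is a regular singular point because x P_1(x) = p(x) = -x - 3 and x^2 P_2(x) = q(x) = 2x + 3 are polynomials, hence analytic at x = 0.
p(0) = -3,  q(0) = 3.
Indicial equation: r(r-1) + p(0) r + q(0) = 0, i.e. r^2 + (p(0) - 1) r + q(0) = 0, i.e. r^2 - 4 r + 3 = 0.
Discriminant: (-4)^2 - 4(3) = 4, so r = (4 ± 2)/2.
Solving: r_1 = 3, r_2 = 1.

indicial: r^2 - 4 r + 3 = 0; roots r_1 = 3, r_2 = 1


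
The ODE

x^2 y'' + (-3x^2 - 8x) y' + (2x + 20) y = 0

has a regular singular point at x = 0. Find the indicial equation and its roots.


Divide by x^2 to reach normal form y'' + P_1(x) y' + P_2(x) y = 0 with P_1(x) = -3 - 8/x and P_2(x) = 2/x + 20/x^2.
x = 0 is a singular point because the y'-coefficient -3 - 8/x has a pole at x = 0 and the y-coefficient 2/x + 20/x^2 has a pole at x = 0.
It is a regular singular point because x P_1(x) = p(x) = -3x - 8 and x^2 P_2(x) = q(x) = 2x + 20 are polynomials, hence analytic at x = 0.
p(0) = -8,  q(0) = 20.
Indicial equation: r(r-1) + p(0) r + q(0) = 0, i.e. r^2 + (p(0) - 1) r + q(0) = 0, i.e. r^2 - 9 r + 20 = 0.
Discriminant: (-9)^2 - 4(20) = 1, so r = (9 ± 1)/2.
Solving: r_1 = 5, r_2 = 4.

indicial: r^2 - 9 r + 20 = 0; roots r_1 = 5, r_2 = 4


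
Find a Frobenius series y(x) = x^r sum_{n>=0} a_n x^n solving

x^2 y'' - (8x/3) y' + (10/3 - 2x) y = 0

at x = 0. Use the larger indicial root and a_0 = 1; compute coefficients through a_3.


Write in Frobenius form y'' + (p(x)/x) y' + (q(x)/x^2) y = 0:
  p(x) = -8/3,  q(x) = 10/3 - 2x.
Indicial equation: r(r-1) + (-8/3) r + (10/3) = 0 -> roots r_1 = 2, r_2 = 5/3.
Take r = r_1 = 2. Let y(x) = x^r sum_{n>=0} a_n x^n with a_0 = 1.
Substitute y = x^r sum a_n x^n and match x^{r+n}. The recurrence is
  D(n) a_n - 2 a_{n-1} = 0,  where D(n) = (r+n)(r+n-1) + (-8/3)(r+n) + (10/3).
  a_n = 2 / D(n) * a_{n-1}.
Since the indicial polynomial factors as (r - r_1)(r - r_2), D(n) = (r_1 + n - r_1)(r_1 + n - r_2) = n(n + 1/3).
Evaluating step by step (a_0 = 1):
  n = 1: D(1) = 1(1 + 1/3) = 4/3; numerator = 2(1) = 2; a_1 = (2)/(4/3) = 3/2
  n = 2: D(2) = 2(2 + 1/3) = 14/3; numerator = 2(3/2) = 3; a_2 = (3)/(14/3) = 9/14
  n = 3: D(3) = 3(3 + 1/3) = 10; numerator = 2(9/14) = 9/7; a_3 = (9/7)/(10) = 9/70

r = 2; a_0 = 1; a_1 = 3/2; a_2 = 9/14; a_3 = 9/70


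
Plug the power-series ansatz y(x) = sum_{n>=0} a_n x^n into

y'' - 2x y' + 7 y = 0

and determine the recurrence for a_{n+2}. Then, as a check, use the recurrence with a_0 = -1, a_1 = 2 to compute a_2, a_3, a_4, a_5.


Substitute y = sum_n a_n x^n.
y''(x) has coefficient (n+2)(n+1) a_{n+2} at x^n;
-2 x y'(x) has coefficient -2 n a_n at x^n (shift);
7 y(x) has coefficient 7 a_n at x^n.
Matching x^n: (n+2)(n+1) a_{n+2} + (-2n + 7) a_n = 0.
Thus a_{n+2} = (2n - 7) / ((n+1)(n+2)) * a_n.

Check with a_0 = -1, a_1 = 2 (apply the recurrence for n = 0, 1, 2, 3): a_0 = -1, a_1 = 2, a_2 = 7/2, a_3 = -5/3, a_4 = -7/8, a_5 = 1/12.

a_(n+2) = (2n - 7) / ((n+1)(n+2)) * a_n; check: a_0 = -1, a_1 = 2, a_2 = 7/2, a_3 = -5/3, a_4 = -7/8, a_5 = 1/12


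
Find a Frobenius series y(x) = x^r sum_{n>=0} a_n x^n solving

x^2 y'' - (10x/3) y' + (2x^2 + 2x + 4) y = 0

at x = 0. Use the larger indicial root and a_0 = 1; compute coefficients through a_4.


Write in Frobenius form y'' + (p(x)/x) y' + (q(x)/x^2) y = 0:
  p(x) = -10/3,  q(x) = 2x^2 + 2x + 4.
Indicial equation: r(r-1) + (-10/3) r + (4) = 0 -> roots r_1 = 3, r_2 = 4/3.
Take r = r_1 = 3. Let y(x) = x^r sum_{n>=0} a_n x^n with a_0 = 1.
Substitute y = x^r sum a_n x^n and match x^{r+n}. The recurrence is
  D(n) a_n + 2 a_{n-1} + 2 a_{n-2} = 0,  where D(n) = (r+n)(r+n-1) + (-10/3)(r+n) + (4).
  a_n = [-2 a_{n-1} - 2 a_{n-2}] / D(n).
Since the indicial polynomial factors as (r - r_1)(r - r_2), D(n) = (r_1 + n - r_1)(r_1 + n - r_2) = n(n + 5/3).
Evaluating step by step (a_0 = 1):
  n = 1: D(1) = 1(1 + 5/3) = 8/3; numerator = -2(1) = -2; a_1 = (-2)/(8/3) = -3/4
  n = 2: D(2) = 2(2 + 5/3) = 22/3; numerator = -2(-3/4) - 2(1) = -1/2; a_2 = (-1/2)/(22/3) = -3/44
  n = 3: D(3) = 3(3 + 5/3) = 14; numerator = -2(-3/44) - 2(-3/4) = 18/11; a_3 = (18/11)/(14) = 9/77
  n = 4: D(4) = 4(4 + 5/3) = 68/3; numerator = -2(9/77) - 2(-3/44) = -15/154; a_4 = (-15/154)/(68/3) = -45/10472

r = 3; a_0 = 1; a_1 = -3/4; a_2 = -3/44; a_3 = 9/77; a_4 = -45/10472


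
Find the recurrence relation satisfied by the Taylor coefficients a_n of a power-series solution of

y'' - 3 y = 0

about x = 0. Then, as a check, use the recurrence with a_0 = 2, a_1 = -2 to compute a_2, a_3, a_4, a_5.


Substitute y = sum_n a_n x^n into y'' + (const) y = 0.
y''(x) = sum_{n>=0} (n+2)(n+1) a_{n+2} x^n.
The ODE becomes sum_n [(n+2)(n+1) a_{n+2} - 3 a_n] x^n = 0.
Setting each coefficient to zero gives the recurrence:
  (n+2)(n+1) a_{n+2} - 3 a_n = 0,
  a_{n+2} = 3 / ((n+1)(n+2)) a_n.

Check with a_0 = 2, a_1 = -2 (apply the recurrence for n = 0, 1, 2, 3): a_0 = 2, a_1 = -2, a_2 = 3, a_3 = -1, a_4 = 3/4, a_5 = -3/20.

a_{n+2} = 3/((n+1)(n+2)) * a_n; check: a_0 = 2, a_1 = -2, a_2 = 3, a_3 = -1, a_4 = 3/4, a_5 = -3/20


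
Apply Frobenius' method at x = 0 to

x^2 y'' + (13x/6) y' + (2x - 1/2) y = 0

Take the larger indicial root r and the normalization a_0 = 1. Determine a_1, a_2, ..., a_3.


Write in Frobenius form y'' + (p(x)/x) y' + (q(x)/x^2) y = 0:
  p(x) = 13/6,  q(x) = 2x - 1/2.
Indicial equation: r(r-1) + (13/6) r + (-1/2) = 0 -> roots r_1 = 1/3, r_2 = -3/2.
Take r = r_1 = 1/3. Let y(x) = x^r sum_{n>=0} a_n x^n with a_0 = 1.
Substitute y = x^r sum a_n x^n and match x^{r+n}. The recurrence is
  D(n) a_n + 2 a_{n-1} = 0,  where D(n) = (r+n)(r+n-1) + (13/6)(r+n) + (-1/2).
  a_n = -2 / D(n) * a_{n-1}.
Since the indicial polynomial factors as (r - r_1)(r - r_2), D(n) = (r_1 + n - r_1)(r_1 + n - r_2) = n(n + 11/6).
Evaluating step by step (a_0 = 1):
  n = 1: D(1) = 1(1 + 11/6) = 17/6; numerator = -2(1) = -2; a_1 = (-2)/(17/6) = -12/17
  n = 2: D(2) = 2(2 + 11/6) = 23/3; numerator = -2(-12/17) = 24/17; a_2 = (24/17)/(23/3) = 72/391
  n = 3: D(3) = 3(3 + 11/6) = 29/2; numerator = -2(72/391) = -144/391; a_3 = (-144/391)/(29/2) = -288/11339

r = 1/3; a_0 = 1; a_1 = -12/17; a_2 = 72/391; a_3 = -288/11339


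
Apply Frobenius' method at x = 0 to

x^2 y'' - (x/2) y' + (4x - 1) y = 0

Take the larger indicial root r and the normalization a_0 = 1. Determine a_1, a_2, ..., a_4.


Write in Frobenius form y'' + (p(x)/x) y' + (q(x)/x^2) y = 0:
  p(x) = -1/2,  q(x) = 4x - 1.
Indicial equation: r(r-1) + (-1/2) r + (-1) = 0 -> roots r_1 = 2, r_2 = -1/2.
Take r = r_1 = 2. Let y(x) = x^r sum_{n>=0} a_n x^n with a_0 = 1.
Substitute y = x^r sum a_n x^n and match x^{r+n}. The recurrence is
  D(n) a_n + 4 a_{n-1} = 0,  where D(n) = (r+n)(r+n-1) + (-1/2)(r+n) + (-1).
  a_n = -4 / D(n) * a_{n-1}.
Since the indicial polynomial factors as (r - r_1)(r - r_2), D(n) = (r_1 + n - r_1)(r_1 + n - r_2) = n(n + 5/2).
Evaluating step by step (a_0 = 1):
  n = 1: D(1) = 1(1 + 5/2) = 7/2; numerator = -4(1) = -4; a_1 = (-4)/(7/2) = -8/7
  n = 2: D(2) = 2(2 + 5/2) = 9; numerator = -4(-8/7) = 32/7; a_2 = (32/7)/(9) = 32/63
  n = 3: D(3) = 3(3 + 5/2) = 33/2; numerator = -4(32/63) = -128/63; a_3 = (-128/63)/(33/2) = -256/2079
  n = 4: D(4) = 4(4 + 5/2) = 26; numerator = -4(-256/2079) = 1024/2079; a_4 = (1024/2079)/(26) = 512/27027

r = 2; a_0 = 1; a_1 = -8/7; a_2 = 32/63; a_3 = -256/2079; a_4 = 512/27027


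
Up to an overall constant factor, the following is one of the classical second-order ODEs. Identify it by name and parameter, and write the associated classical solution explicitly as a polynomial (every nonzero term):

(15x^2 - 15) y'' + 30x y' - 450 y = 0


All three coefficients share the factor -15; dividing through by -15 gives  (1 - x^2) y'' - 2x y' + 30 y = 0.
This matches the Legendre equation (1 - x^2) y'' - 2x y' + n(n+1) y = 0 (note the -2x y' term) with n(n+1) = 30, so n = 5; the polynomial solution is P_5(x).
With y = sum_k a_k x^k, matching x^k gives (k+2)(k+1) a_{k+2} = [k(k+1) - n(n+1)] a_k = (k - 5)(k + 6) a_k. The right side vanishes at k = 5, so the series with the parity of 5 terminates at degree 5.
Standard normalization (P_n(1) = 1): leading coefficient (2n)!/(2^n (n!)^2) = 3628800/(32*14400) = 63/8, so a_5 = 63/8. Work downward with a_k = (k+1)(k+2) a_{k+2} / ((k - 5)(k + 6)):
  a_3 = (4)(5)(63/8) / ((3 - 5)(3 + 6)) = (315/2)/(-18) = -35/4
  a_1 = (2)(3)(-35/4) / ((1 - 5)(1 + 6)) = (-105/2)/(-28) = 15/8
Hence P_5(x) = 63 x^5/8 - 35 x^3/4 + 15 x/8.

P_5(x); series = 63 x^5/8 - 35 x^3/4 + 15 x/8


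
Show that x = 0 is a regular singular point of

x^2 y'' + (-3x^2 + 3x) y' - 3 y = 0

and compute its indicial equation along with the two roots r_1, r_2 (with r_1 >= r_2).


Divide by x^2 to reach normal form y'' + P_1(x) y' + P_2(x) y = 0 with P_1(x) = -3 + 3/x and P_2(x) = -3/x^2.
x = 0 is a singular point because the y'-coefficient -3 + 3/x has a pole at x = 0 and the y-coefficient -3/x^2 has a pole at x = 0.
It is a regular singular point because x P_1(x) = p(x) = 3 - 3x and x^2 P_2(x) = q(x) = -3 are polynomials, hence analytic at x = 0.
p(0) = 3,  q(0) = -3.
Indicial equation: r(r-1) + p(0) r + q(0) = 0, i.e. r^2 + (p(0) - 1) r + q(0) = 0, i.e. r^2 + 2 r - 3 = 0.
Discriminant: (2)^2 - 4(-3) = 16, so r = (-2 ± 4)/2.
Solving: r_1 = 1, r_2 = -3.

indicial: r^2 + 2 r - 3 = 0; roots r_1 = 1, r_2 = -3


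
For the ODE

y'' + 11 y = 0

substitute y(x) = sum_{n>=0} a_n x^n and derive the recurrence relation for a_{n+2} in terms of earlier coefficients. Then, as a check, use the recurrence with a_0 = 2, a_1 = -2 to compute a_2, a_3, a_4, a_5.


Substitute y = sum_n a_n x^n into y'' + (const) y = 0.
y''(x) = sum_{n>=0} (n+2)(n+1) a_{n+2} x^n.
The ODE becomes sum_n [(n+2)(n+1) a_{n+2} + 11 a_n] x^n = 0.
Setting each coefficient to zero gives the recurrence:
  (n+2)(n+1) a_{n+2} + 11 a_n = 0,
  a_{n+2} = -11 / ((n+1)(n+2)) a_n.

Check with a_0 = 2, a_1 = -2 (apply the recurrence for n = 0, 1, 2, 3): a_0 = 2, a_1 = -2, a_2 = -11, a_3 = 11/3, a_4 = 121/12, a_5 = -121/60.

a_{n+2} = -11/((n+1)(n+2)) * a_n; check: a_0 = 2, a_1 = -2, a_2 = -11, a_3 = 11/3, a_4 = 121/12, a_5 = -121/60


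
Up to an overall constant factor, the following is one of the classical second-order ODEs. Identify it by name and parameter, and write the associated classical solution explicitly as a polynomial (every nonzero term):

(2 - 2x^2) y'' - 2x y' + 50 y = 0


All three coefficients share the factor 2; dividing through by 2 gives  (1 - x^2) y'' - x y' + 25 y = 0.
This matches the Chebyshev equation (1 - x^2) y'' - x y' + n^2 y = 0 (note the -x y' term, not -2x y') with n^2 = 25, so n = 5; the polynomial solution is T_5(x).
With y = sum_k a_k x^k, matching x^k gives (k+2)(k+1) a_{k+2} = (k^2 - n^2) a_k = (k - 5)(k + 5) a_k. The right side vanishes at k = 5, so the series with the parity of 5 terminates at degree 5.
Standard normalization: leading coefficient of T_n is 2^(n-1), so a_5 = 2^4 = 16. Work downward with a_k = (k+1)(k+2) a_{k+2} / ((k - 5)(k + 5)):
  a_3 = (4)(5)(16) / ((3 - 5)(3 + 5)) = 320/(-16) = -20
  a_1 = (2)(3)(-20) / ((1 - 5)(1 + 5)) = -120/(-24) = 5
Hence T_5(x) = 16 x^5 - 20 x^3 + 5 x.

T_5(x); series = 16 x^5 - 20 x^3 + 5 x


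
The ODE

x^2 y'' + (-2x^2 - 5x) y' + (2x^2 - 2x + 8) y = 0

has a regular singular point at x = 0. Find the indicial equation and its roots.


Divide by x^2 to reach normal form y'' + P_1(x) y' + P_2(x) y = 0 with P_1(x) = -2 - 5/x and P_2(x) = 2 - 2/x + 8/x^2.
x = 0 is a singular point because the y'-coefficient -2 - 5/x has a pole at x = 0 and the y-coefficient 2 - 2/x + 8/x^2 has a pole at x = 0.
It is a regular singular point because x P_1(x) = p(x) = -2x - 5 and x^2 P_2(x) = q(x) = 2x^2 - 2x + 8 are polynomials, hence analytic at x = 0.
p(0) = -5,  q(0) = 8.
Indicial equation: r(r-1) + p(0) r + q(0) = 0, i.e. r^2 + (p(0) - 1) r + q(0) = 0, i.e. r^2 - 6 r + 8 = 0.
Discriminant: (-6)^2 - 4(8) = 4, so r = (6 ± 2)/2.
Solving: r_1 = 4, r_2 = 2.

indicial: r^2 - 6 r + 8 = 0; roots r_1 = 4, r_2 = 2


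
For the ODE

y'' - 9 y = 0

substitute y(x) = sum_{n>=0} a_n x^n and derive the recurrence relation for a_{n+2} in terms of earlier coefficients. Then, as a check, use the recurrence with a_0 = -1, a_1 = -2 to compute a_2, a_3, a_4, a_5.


Substitute y = sum_n a_n x^n into y'' + (const) y = 0.
y''(x) = sum_{n>=0} (n+2)(n+1) a_{n+2} x^n.
The ODE becomes sum_n [(n+2)(n+1) a_{n+2} - 9 a_n] x^n = 0.
Setting each coefficient to zero gives the recurrence:
  (n+2)(n+1) a_{n+2} - 9 a_n = 0,
  a_{n+2} = 9 / ((n+1)(n+2)) a_n.

Check with a_0 = -1, a_1 = -2 (apply the recurrence for n = 0, 1, 2, 3): a_0 = -1, a_1 = -2, a_2 = -9/2, a_3 = -3, a_4 = -27/8, a_5 = -27/20.

a_{n+2} = 9/((n+1)(n+2)) * a_n; check: a_0 = -1, a_1 = -2, a_2 = -9/2, a_3 = -3, a_4 = -27/8, a_5 = -27/20


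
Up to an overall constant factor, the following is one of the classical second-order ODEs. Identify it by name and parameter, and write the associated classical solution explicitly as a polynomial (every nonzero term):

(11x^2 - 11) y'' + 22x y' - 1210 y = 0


All three coefficients share the factor -11; dividing through by -11 gives  (1 - x^2) y'' - 2x y' + 110 y = 0.
This matches the Legendre equation (1 - x^2) y'' - 2x y' + n(n+1) y = 0 (note the -2x y' term) with n(n+1) = 110, so n = 10; the polynomial solution is P_10(x).
With y = sum_k a_k x^k, matching x^k gives (k+2)(k+1) a_{k+2} = [k(k+1) - n(n+1)] a_k = (k - 10)(k + 11) a_k. The right side vanishes at k = 10, so the series with the parity of 10 terminates at degree 10.
Standard normalization (P_n(1) = 1): leading coefficient (2n)!/(2^n (n!)^2) = 2432902008176640000/(1024*13168189440000) = 46189/256, so a_10 = 46189/256. Work downward with a_k = (k+1)(k+2) a_{k+2} / ((k - 10)(k + 11)):
  a_8 = (9)(10)(46189/256) / ((8 - 10)(8 + 11)) = (2078505/128)/(-38) = -109395/256
  a_6 = (7)(8)(-109395/256) / ((6 - 10)(6 + 11)) = (-765765/32)/(-68) = 45045/128
  a_4 = (5)(6)(45045/128) / ((4 - 10)(4 + 11)) = (675675/64)/(-90) = -15015/128
  a_2 = (3)(4)(-15015/128) / ((2 - 10)(2 + 11)) = (-45045/32)/(-104) = 3465/256
  a_0 = (1)(2)(3465/256) / ((0 - 10)(0 + 11)) = (3465/128)/(-110) = -63/256
Hence P_10(x) = 46189 x^10/256 - 109395 x^8/256 + 45045 x^6/128 - 15015 x^4/128 + 3465 x^2/256 - 63/256.

P_10(x); series = 46189 x^10/256 - 109395 x^8/256 + 45045 x^6/128 - 15015 x^4/128 + 3465 x^2/256 - 63/256


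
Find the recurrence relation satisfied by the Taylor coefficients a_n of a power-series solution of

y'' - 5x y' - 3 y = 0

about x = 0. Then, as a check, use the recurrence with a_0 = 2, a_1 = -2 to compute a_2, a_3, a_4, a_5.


Substitute y = sum_n a_n x^n.
y''(x) has coefficient (n+2)(n+1) a_{n+2} at x^n;
-5 x y'(x) has coefficient -5 n a_n at x^n (shift);
-3 y(x) has coefficient -3 a_n at x^n.
Matching x^n: (n+2)(n+1) a_{n+2} + (-5n - 3) a_n = 0.
Thus a_{n+2} = (5n + 3) / ((n+1)(n+2)) * a_n.

Check with a_0 = 2, a_1 = -2 (apply the recurrence for n = 0, 1, 2, 3): a_0 = 2, a_1 = -2, a_2 = 3, a_3 = -8/3, a_4 = 13/4, a_5 = -12/5.

a_(n+2) = (5n + 3) / ((n+1)(n+2)) * a_n; check: a_0 = 2, a_1 = -2, a_2 = 3, a_3 = -8/3, a_4 = 13/4, a_5 = -12/5


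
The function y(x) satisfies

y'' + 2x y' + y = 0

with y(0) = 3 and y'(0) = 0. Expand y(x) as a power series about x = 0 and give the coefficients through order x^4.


Ansatz: y(x) = sum_{n>=0} a_n x^n, so y'(x) = sum_{n>=1} n a_n x^(n-1) and y''(x) = sum_{n>=2} n(n-1) a_n x^(n-2).
Substitute into P(x) y'' + Q(x) y' + R(x) y = 0 with P(x) = 1, Q(x) = 2x, R(x) = 1, and match powers of x.
Initial conditions: a_0 = 3, a_1 = 0.
Setting the coefficient of each power of x to zero and solving order by order (substituting the coefficients already found):
  x^0: 2 a_2 + a_0 = 0  ->  2 a_2 = -a_0 = -3  ->  a_2 = -3/2
  x^1: 6 a_3 + 3 a_1 = 0  ->  6 a_3 = -3 a_1 = 0  ->  a_3 = 0
  x^2: 12 a_4 + 5 a_2 = 0  ->  12 a_4 = -5 a_2 = 15/2  ->  a_4 = 5/8
Truncated series: y(x) = 3 - (3/2) x^2 + (5/8) x^4 + O(x^5).

a_0 = 3; a_1 = 0; a_2 = -3/2; a_3 = 0; a_4 = 5/8


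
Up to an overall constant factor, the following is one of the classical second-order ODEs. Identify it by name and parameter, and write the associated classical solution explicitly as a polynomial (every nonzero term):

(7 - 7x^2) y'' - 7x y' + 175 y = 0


All three coefficients share the factor 7; dividing through by 7 gives  (1 - x^2) y'' - x y' + 25 y = 0.
This matches the Chebyshev equation (1 - x^2) y'' - x y' + n^2 y = 0 (note the -x y' term, not -2x y') with n^2 = 25, so n = 5; the polynomial solution is T_5(x).
With y = sum_k a_k x^k, matching x^k gives (k+2)(k+1) a_{k+2} = (k^2 - n^2) a_k = (k - 5)(k + 5) a_k. The right side vanishes at k = 5, so the series with the parity of 5 terminates at degree 5.
Standard normalization: leading coefficient of T_n is 2^(n-1), so a_5 = 2^4 = 16. Work downward with a_k = (k+1)(k+2) a_{k+2} / ((k - 5)(k + 5)):
  a_3 = (4)(5)(16) / ((3 - 5)(3 + 5)) = 320/(-16) = -20
  a_1 = (2)(3)(-20) / ((1 - 5)(1 + 5)) = -120/(-24) = 5
Hence T_5(x) = 16 x^5 - 20 x^3 + 5 x.

T_5(x); series = 16 x^5 - 20 x^3 + 5 x


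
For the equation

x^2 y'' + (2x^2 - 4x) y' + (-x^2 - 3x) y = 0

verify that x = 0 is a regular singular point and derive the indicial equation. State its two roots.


Divide by x^2 to reach normal form y'' + P_1(x) y' + P_2(x) y = 0 with P_1(x) = 2 - 4/x and P_2(x) = -1 - 3/x.
x = 0 is a singular point because the y'-coefficient 2 - 4/x has a pole at x = 0 and the y-coefficient -1 - 3/x has a pole at x = 0.
It is a regular singular point because x P_1(x) = p(x) = 2x - 4 and x^2 P_2(x) = q(x) = -x^2 - 3x are polynomials, hence analytic at x = 0.
p(0) = -4,  q(0) = 0.
Indicial equation: r(r-1) + p(0) r + q(0) = 0, i.e. r^2 + (p(0) - 1) r + q(0) = 0, i.e. r^2 - 5 r = 0.
Discriminant: (-5)^2 - 4(0) = 25, so r = (5 ± 5)/2.
Solving: r_1 = 5, r_2 = 0.

indicial: r^2 - 5 r = 0; roots r_1 = 5, r_2 = 0


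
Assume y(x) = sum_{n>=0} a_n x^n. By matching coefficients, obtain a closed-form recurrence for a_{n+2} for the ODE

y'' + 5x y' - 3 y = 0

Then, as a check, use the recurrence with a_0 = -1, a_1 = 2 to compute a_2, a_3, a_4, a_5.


Substitute y = sum_n a_n x^n.
y''(x) has coefficient (n+2)(n+1) a_{n+2} at x^n;
5 x y'(x) has coefficient 5 n a_n at x^n (shift);
-3 y(x) has coefficient -3 a_n at x^n.
Matching x^n: (n+2)(n+1) a_{n+2} + (5n - 3) a_n = 0.
Thus a_{n+2} = (-5n + 3) / ((n+1)(n+2)) * a_n.

Check with a_0 = -1, a_1 = 2 (apply the recurrence for n = 0, 1, 2, 3): a_0 = -1, a_1 = 2, a_2 = -3/2, a_3 = -2/3, a_4 = 7/8, a_5 = 2/5.

a_(n+2) = (-5n + 3) / ((n+1)(n+2)) * a_n; check: a_0 = -1, a_1 = 2, a_2 = -3/2, a_3 = -2/3, a_4 = 7/8, a_5 = 2/5


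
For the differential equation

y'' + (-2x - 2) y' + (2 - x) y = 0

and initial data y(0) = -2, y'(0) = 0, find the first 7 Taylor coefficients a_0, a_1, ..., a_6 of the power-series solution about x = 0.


Ansatz: y(x) = sum_{n>=0} a_n x^n, so y'(x) = sum_{n>=1} n a_n x^(n-1) and y''(x) = sum_{n>=2} n(n-1) a_n x^(n-2).
Substitute into P(x) y'' + Q(x) y' + R(x) y = 0 with P(x) = 1, Q(x) = -2x - 2, R(x) = 2 - x, and match powers of x.
Initial conditions: a_0 = -2, a_1 = 0.
Setting the coefficient of each power of x to zero and solving order by order (substituting the coefficients already found):
  x^0: 2 a_2 - 2 a_1 + 2 a_0 = 0  ->  2 a_2 = 2 a_1 - 2 a_0 = 4  ->  a_2 = 2
  x^1: 6 a_3 - 4 a_2 - a_0 = 0  ->  6 a_3 = 4 a_2 + a_0 = 6  ->  a_3 = 1
  x^2: 12 a_4 - 6 a_3 - 2 a_2 - a_1 = 0  ->  12 a_4 = 6 a_3 + 2 a_2 + a_1 = 10  ->  a_4 = 5/6
  x^3: 20 a_5 - 8 a_4 - 4 a_3 - a_2 = 0  ->  20 a_5 = 8 a_4 + 4 a_3 + a_2 = 38/3  ->  a_5 = 19/30
  x^4: 30 a_6 - 10 a_5 - 6 a_4 - a_3 = 0  ->  30 a_6 = 10 a_5 + 6 a_4 + a_3 = 37/3  ->  a_6 = 37/90
Truncated series: y(x) = -2 + 2 x^2 + x^3 + (5/6) x^4 + (19/30) x^5 + (37/90) x^6 + O(x^7).

a_0 = -2; a_1 = 0; a_2 = 2; a_3 = 1; a_4 = 5/6; a_5 = 19/30; a_6 = 37/90


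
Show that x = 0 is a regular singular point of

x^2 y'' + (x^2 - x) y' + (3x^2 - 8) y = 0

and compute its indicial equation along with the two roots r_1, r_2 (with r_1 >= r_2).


Divide by x^2 to reach normal form y'' + P_1(x) y' + P_2(x) y = 0 with P_1(x) = 1 - 1/x and P_2(x) = 3 - 8/x^2.
x = 0 is a singular point because the y'-coefficient 1 - 1/x has a pole at x = 0 and the y-coefficient 3 - 8/x^2 has a pole at x = 0.
It is a regular singular point because x P_1(x) = p(x) = x - 1 and x^2 P_2(x) = q(x) = 3x^2 - 8 are polynomials, hence analytic at x = 0.
p(0) = -1,  q(0) = -8.
Indicial equation: r(r-1) + p(0) r + q(0) = 0, i.e. r^2 + (p(0) - 1) r + q(0) = 0, i.e. r^2 - 2 r - 8 = 0.
Discriminant: (-2)^2 - 4(-8) = 36, so r = (2 ± 6)/2.
Solving: r_1 = 4, r_2 = -2.

indicial: r^2 - 2 r - 8 = 0; roots r_1 = 4, r_2 = -2


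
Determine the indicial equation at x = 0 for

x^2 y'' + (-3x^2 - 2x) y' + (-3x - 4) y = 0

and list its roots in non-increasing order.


Divide by x^2 to reach normal form y'' + P_1(x) y' + P_2(x) y = 0 with P_1(x) = -3 - 2/x and P_2(x) = -3/x - 4/x^2.
x = 0 is a singular point because the y'-coefficient -3 - 2/x has a pole at x = 0 and the y-coefficient -3/x - 4/x^2 has a pole at x = 0.
It is a regular singular point because x P_1(x) = p(x) = -3x - 2 and x^2 P_2(x) = q(x) = -3x - 4 are polynomials, hence analytic at x = 0.
p(0) = -2,  q(0) = -4.
Indicial equation: r(r-1) + p(0) r + q(0) = 0, i.e. r^2 + (p(0) - 1) r + q(0) = 0, i.e. r^2 - 3 r - 4 = 0.
Discriminant: (-3)^2 - 4(-4) = 25, so r = (3 ± 5)/2.
Solving: r_1 = 4, r_2 = -1.

indicial: r^2 - 3 r - 4 = 0; roots r_1 = 4, r_2 = -1


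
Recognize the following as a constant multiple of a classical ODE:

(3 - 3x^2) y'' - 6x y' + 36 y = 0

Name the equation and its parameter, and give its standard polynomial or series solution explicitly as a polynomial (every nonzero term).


All three coefficients share the factor 3; dividing through by 3 gives  (1 - x^2) y'' - 2x y' + 12 y = 0.
This matches the Legendre equation (1 - x^2) y'' - 2x y' + n(n+1) y = 0 (note the -2x y' term) with n(n+1) = 12, so n = 3; the polynomial solution is P_3(x).
With y = sum_k a_k x^k, matching x^k gives (k+2)(k+1) a_{k+2} = [k(k+1) - n(n+1)] a_k = (k - 3)(k + 4) a_k. The right side vanishes at k = 3, so the series with the parity of 3 terminates at degree 3.
Standard normalization (P_n(1) = 1): leading coefficient (2n)!/(2^n (n!)^2) = 720/(8*36) = 5/2, so a_3 = 5/2. Work downward with a_k = (k+1)(k+2) a_{k+2} / ((k - 3)(k + 4)):
  a_1 = (2)(3)(5/2) / ((1 - 3)(1 + 4)) = 15/(-10) = -3/2
Hence P_3(x) = 5 x^3/2 - 3 x/2.

P_3(x); series = 5 x^3/2 - 3 x/2


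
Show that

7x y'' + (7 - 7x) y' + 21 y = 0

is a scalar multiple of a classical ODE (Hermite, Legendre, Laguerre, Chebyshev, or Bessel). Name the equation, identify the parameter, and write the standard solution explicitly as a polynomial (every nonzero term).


All three coefficients share the factor 7; dividing through by 7 gives  x y'' + (1 - x) y' + 3 y = 0.
This matches the Laguerre equation x y'' + (1 - x) y' + n y = 0 with n = 3; the polynomial solution is L_3(x).
With y = sum_k a_k x^k, matching x^k gives (k+1)k a_{k+1} + (k+1) a_{k+1} - k a_k + n a_k = 0, i.e. (k+1)^2 a_{k+1} = (k - n) a_k = (k - 3) a_k. The right side vanishes at k = 3, so the series terminates at degree 3.
Standard normalization L_n(0) = 1 gives a_0 = 1. Work upward with a_{k+1} = (k - 3) a_k / (k+1)^2:
  a_1 = (0 - 3)(1) / 1^2 = -3/1 = -3
  a_2 = (1 - 3)(-3) / 2^2 = 6/4 = 3/2
  a_3 = (2 - 3)(3/2) / 3^2 = (-3/2)/9 = -1/6
Hence L_3(x) = -x^3/6 + 3 x^2/2 - 3 x + 1.

L_3(x); series = -x^3/6 + 3 x^2/2 - 3 x + 1


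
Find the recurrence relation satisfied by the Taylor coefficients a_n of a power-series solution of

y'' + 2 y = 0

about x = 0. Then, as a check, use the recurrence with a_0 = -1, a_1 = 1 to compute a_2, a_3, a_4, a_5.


Substitute y = sum_n a_n x^n into y'' + (const) y = 0.
y''(x) = sum_{n>=0} (n+2)(n+1) a_{n+2} x^n.
The ODE becomes sum_n [(n+2)(n+1) a_{n+2} + 2 a_n] x^n = 0.
Setting each coefficient to zero gives the recurrence:
  (n+2)(n+1) a_{n+2} + 2 a_n = 0,
  a_{n+2} = -2 / ((n+1)(n+2)) a_n.

Check with a_0 = -1, a_1 = 1 (apply the recurrence for n = 0, 1, 2, 3): a_0 = -1, a_1 = 1, a_2 = 1, a_3 = -1/3, a_4 = -1/6, a_5 = 1/30.

a_{n+2} = -2/((n+1)(n+2)) * a_n; check: a_0 = -1, a_1 = 1, a_2 = 1, a_3 = -1/3, a_4 = -1/6, a_5 = 1/30


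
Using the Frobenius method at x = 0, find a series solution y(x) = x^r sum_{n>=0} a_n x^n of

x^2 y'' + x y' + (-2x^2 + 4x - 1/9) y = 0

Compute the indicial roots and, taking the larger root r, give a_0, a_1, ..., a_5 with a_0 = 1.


Write in Frobenius form y'' + (p(x)/x) y' + (q(x)/x^2) y = 0:
  p(x) = 1,  q(x) = -2x^2 + 4x - 1/9.
Indicial equation: r(r-1) + (1) r + (-1/9) = 0 -> roots r_1 = 1/3, r_2 = -1/3.
Take r = r_1 = 1/3. Let y(x) = x^r sum_{n>=0} a_n x^n with a_0 = 1.
Substitute y = x^r sum a_n x^n and match x^{r+n}. The recurrence is
  D(n) a_n + 4 a_{n-1} - 2 a_{n-2} = 0,  where D(n) = (r+n)(r+n-1) + (1)(r+n) + (-1/9).
  a_n = [-4 a_{n-1} + 2 a_{n-2}] / D(n).
Since the indicial polynomial factors as (r - r_1)(r - r_2), D(n) = (r_1 + n - r_1)(r_1 + n - r_2) = n(n + 2/3).
Evaluating step by step (a_0 = 1):
  n = 1: D(1) = 1(1 + 2/3) = 5/3; numerator = -4(1) = -4; a_1 = (-4)/(5/3) = -12/5
  n = 2: D(2) = 2(2 + 2/3) = 16/3; numerator = -4(-12/5) + 2(1) = 58/5; a_2 = (58/5)/(16/3) = 87/40
  n = 3: D(3) = 3(3 + 2/3) = 11; numerator = -4(87/40) + 2(-12/5) = -27/2; a_3 = (-27/2)/(11) = -27/22
  n = 4: D(4) = 4(4 + 2/3) = 56/3; numerator = -4(-27/22) + 2(87/40) = 2037/220; a_4 = (2037/220)/(56/3) = 873/1760
  n = 5: D(5) = 5(5 + 2/3) = 85/3; numerator = -4(873/1760) + 2(-27/22) = -1953/440; a_5 = (-1953/440)/(85/3) = -5859/37400

r = 1/3; a_0 = 1; a_1 = -12/5; a_2 = 87/40; a_3 = -27/22; a_4 = 873/1760; a_5 = -5859/37400


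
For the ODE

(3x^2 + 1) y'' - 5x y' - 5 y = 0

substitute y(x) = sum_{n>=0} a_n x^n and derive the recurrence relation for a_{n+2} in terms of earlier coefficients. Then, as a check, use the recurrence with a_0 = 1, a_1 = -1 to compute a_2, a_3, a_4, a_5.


Substitute y = sum_n a_n x^n.
(1 + 3 x^2) y'' contributes (n+2)(n+1) a_{n+2} + 3 n(n-1) a_n at x^n.
-5 x y'(x) contributes -5 n a_n at x^n.
-5 y(x) contributes -5 a_n at x^n.
Matching x^n: (n+2)(n+1) a_{n+2} + (3 n(n-1) - 5 n - 5) a_n = 0.
Thus a_{n+2} = (-3 n(n-1) + 5 n + 5) / ((n+1)(n+2)) * a_n.

Check with a_0 = 1, a_1 = -1 (apply the recurrence for n = 0, 1, 2, 3): a_0 = 1, a_1 = -1, a_2 = 5/2, a_3 = -5/3, a_4 = 15/8, a_5 = -1/6.

a_(n+2) = (-3 n(n-1) + 5 n + 5) / ((n+1)(n+2)) * a_n; check: a_0 = 1, a_1 = -1, a_2 = 5/2, a_3 = -5/3, a_4 = 15/8, a_5 = -1/6


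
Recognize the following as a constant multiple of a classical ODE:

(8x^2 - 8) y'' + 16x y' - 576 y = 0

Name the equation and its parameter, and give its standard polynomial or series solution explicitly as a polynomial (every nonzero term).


All three coefficients share the factor -8; dividing through by -8 gives  (1 - x^2) y'' - 2x y' + 72 y = 0.
This matches the Legendre equation (1 - x^2) y'' - 2x y' + n(n+1) y = 0 (note the -2x y' term) with n(n+1) = 72, so n = 8; the polynomial solution is P_8(x).
With y = sum_k a_k x^k, matching x^k gives (k+2)(k+1) a_{k+2} = [k(k+1) - n(n+1)] a_k = (k - 8)(k + 9) a_k. The right side vanishes at k = 8, so the series with the parity of 8 terminates at degree 8.
Standard normalization (P_n(1) = 1): leading coefficient (2n)!/(2^n (n!)^2) = 20922789888000/(256*1625702400) = 6435/128, so a_8 = 6435/128. Work downward with a_k = (k+1)(k+2) a_{k+2} / ((k - 8)(k + 9)):
  a_6 = (7)(8)(6435/128) / ((6 - 8)(6 + 9)) = (45045/16)/(-30) = -3003/32
  a_4 = (5)(6)(-3003/32) / ((4 - 8)(4 + 9)) = (-45045/16)/(-52) = 3465/64
  a_2 = (3)(4)(3465/64) / ((2 - 8)(2 + 9)) = (10395/16)/(-66) = -315/32
  a_0 = (1)(2)(-315/32) / ((0 - 8)(0 + 9)) = (-315/16)/(-72) = 35/128
Hence P_8(x) = 6435 x^8/128 - 3003 x^6/32 + 3465 x^4/64 - 315 x^2/32 + 35/128.

P_8(x); series = 6435 x^8/128 - 3003 x^6/32 + 3465 x^4/64 - 315 x^2/32 + 35/128


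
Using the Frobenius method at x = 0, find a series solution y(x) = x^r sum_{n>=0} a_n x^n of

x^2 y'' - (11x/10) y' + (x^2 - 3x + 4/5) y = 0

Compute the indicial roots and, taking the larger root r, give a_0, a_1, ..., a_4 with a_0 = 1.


Write in Frobenius form y'' + (p(x)/x) y' + (q(x)/x^2) y = 0:
  p(x) = -11/10,  q(x) = x^2 - 3x + 4/5.
Indicial equation: r(r-1) + (-11/10) r + (4/5) = 0 -> roots r_1 = 8/5, r_2 = 1/2.
Take r = r_1 = 8/5. Let y(x) = x^r sum_{n>=0} a_n x^n with a_0 = 1.
Substitute y = x^r sum a_n x^n and match x^{r+n}. The recurrence is
  D(n) a_n - 3 a_{n-1} + 1 a_{n-2} = 0,  where D(n) = (r+n)(r+n-1) + (-11/10)(r+n) + (4/5).
  a_n = [3 a_{n-1} - 1 a_{n-2}] / D(n).
Since the indicial polynomial factors as (r - r_1)(r - r_2), D(n) = (r_1 + n - r_1)(r_1 + n - r_2) = n(n + 11/10).
Evaluating step by step (a_0 = 1):
  n = 1: D(1) = 1(1 + 11/10) = 21/10; numerator = 3(1) = 3; a_1 = (3)/(21/10) = 10/7
  n = 2: D(2) = 2(2 + 11/10) = 31/5; numerator = 3(10/7) - 1(1) = 23/7; a_2 = (23/7)/(31/5) = 115/217
  n = 3: D(3) = 3(3 + 11/10) = 123/10; numerator = 3(115/217) - 1(10/7) = 5/31; a_3 = (5/31)/(123/10) = 50/3813
  n = 4: D(4) = 4(4 + 11/10) = 102/5; numerator = 3(50/3813) - 1(115/217) = -4365/8897; a_4 = (-4365/8897)/(102/5) = -7275/302498

r = 8/5; a_0 = 1; a_1 = 10/7; a_2 = 115/217; a_3 = 50/3813; a_4 = -7275/302498


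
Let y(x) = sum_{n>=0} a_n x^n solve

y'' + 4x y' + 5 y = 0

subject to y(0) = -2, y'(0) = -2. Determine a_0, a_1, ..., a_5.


Ansatz: y(x) = sum_{n>=0} a_n x^n, so y'(x) = sum_{n>=1} n a_n x^(n-1) and y''(x) = sum_{n>=2} n(n-1) a_n x^(n-2).
Substitute into P(x) y'' + Q(x) y' + R(x) y = 0 with P(x) = 1, Q(x) = 4x, R(x) = 5, and match powers of x.
Initial conditions: a_0 = -2, a_1 = -2.
Setting the coefficient of each power of x to zero and solving order by order (substituting the coefficients already found):
  x^0: 2 a_2 + 5 a_0 = 0  ->  2 a_2 = -5 a_0 = 10  ->  a_2 = 5
  x^1: 6 a_3 + 9 a_1 = 0  ->  6 a_3 = -9 a_1 = 18  ->  a_3 = 3
  x^2: 12 a_4 + 13 a_2 = 0  ->  12 a_4 = -13 a_2 = -65  ->  a_4 = -65/12
  x^3: 20 a_5 + 17 a_3 = 0  ->  20 a_5 = -17 a_3 = -51  ->  a_5 = -51/20
Truncated series: y(x) = -2 - 2 x + 5 x^2 + 3 x^3 - (65/12) x^4 - (51/20) x^5 + O(x^6).

a_0 = -2; a_1 = -2; a_2 = 5; a_3 = 3; a_4 = -65/12; a_5 = -51/20


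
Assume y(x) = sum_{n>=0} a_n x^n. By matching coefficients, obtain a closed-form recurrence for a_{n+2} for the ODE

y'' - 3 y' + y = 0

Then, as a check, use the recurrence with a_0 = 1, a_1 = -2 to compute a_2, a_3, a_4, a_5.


Substitute y = sum_n a_n x^n.
y''(x) has coefficient (n+2)(n+1) a_{n+2} at x^n;
-3 y'(x) has coefficient -3 (n+1) a_{n+1} at x^n;
y(x) has coefficient 1 a_n at x^n.
Matching x^n: (n+2)(n+1) a_{n+2} - 3 (n+1) a_{n+1} + 1 a_n = 0.
Thus a_{n+2} = [3 (n+1) a_{n+1} - 1 a_n] / ((n+1)(n+2)).

Check with a_0 = 1, a_1 = -2 (apply the recurrence for n = 0, 1, 2, 3): a_0 = 1, a_1 = -2, a_2 = -7/2, a_3 = -19/6, a_4 = -25/12, a_5 = -131/120.

a_(n+2) = [3 (n+1) a_(n+1) - 1 a_n] / ((n+1)(n+2)); check: a_0 = 1, a_1 = -2, a_2 = -7/2, a_3 = -19/6, a_4 = -25/12, a_5 = -131/120


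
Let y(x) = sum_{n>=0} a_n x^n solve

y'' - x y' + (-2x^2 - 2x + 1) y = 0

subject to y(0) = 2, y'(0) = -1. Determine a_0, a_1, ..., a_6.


Ansatz: y(x) = sum_{n>=0} a_n x^n, so y'(x) = sum_{n>=1} n a_n x^(n-1) and y''(x) = sum_{n>=2} n(n-1) a_n x^(n-2).
Substitute into P(x) y'' + Q(x) y' + R(x) y = 0 with P(x) = 1, Q(x) = -x, R(x) = -2x^2 - 2x + 1, and match powers of x.
Initial conditions: a_0 = 2, a_1 = -1.
Setting the coefficient of each power of x to zero and solving order by order (substituting the coefficients already found):
  x^0: 2 a_2 + a_0 = 0  ->  2 a_2 = -a_0 = -2  ->  a_2 = -1
  x^1: 6 a_3 - 2 a_0 = 0  ->  6 a_3 = 2 a_0 = 4  ->  a_3 = 2/3
  x^2: 12 a_4 - a_2 - 2 a_1 - 2 a_0 = 0  ->  12 a_4 = a_2 + 2 a_1 + 2 a_0 = 1  ->  a_4 = 1/12
  x^3: 20 a_5 - 2 a_3 - 2 a_2 - 2 a_1 = 0  ->  20 a_5 = 2 a_3 + 2 a_2 + 2 a_1 = -8/3  ->  a_5 = -2/15
  x^4: 30 a_6 - 3 a_4 - 2 a_3 - 2 a_2 = 0  ->  30 a_6 = 3 a_4 + 2 a_3 + 2 a_2 = -5/12  ->  a_6 = -1/72
Truncated series: y(x) = 2 - x - x^2 + (2/3) x^3 + (1/12) x^4 - (2/15) x^5 - (1/72) x^6 + O(x^7).

a_0 = 2; a_1 = -1; a_2 = -1; a_3 = 2/3; a_4 = 1/12; a_5 = -2/15; a_6 = -1/72


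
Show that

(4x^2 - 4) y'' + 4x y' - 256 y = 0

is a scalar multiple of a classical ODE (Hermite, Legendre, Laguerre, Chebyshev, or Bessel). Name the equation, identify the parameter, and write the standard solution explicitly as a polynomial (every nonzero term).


All three coefficients share the factor -4; dividing through by -4 gives  (1 - x^2) y'' - x y' + 64 y = 0.
This matches the Chebyshev equation (1 - x^2) y'' - x y' + n^2 y = 0 (note the -x y' term, not -2x y') with n^2 = 64, so n = 8; the polynomial solution is T_8(x).
With y = sum_k a_k x^k, matching x^k gives (k+2)(k+1) a_{k+2} = (k^2 - n^2) a_k = (k - 8)(k + 8) a_k. The right side vanishes at k = 8, so the series with the parity of 8 terminates at degree 8.
Standard normalization: leading coefficient of T_n is 2^(n-1), so a_8 = 2^7 = 128. Work downward with a_k = (k+1)(k+2) a_{k+2} / ((k - 8)(k + 8)):
  a_6 = (7)(8)(128) / ((6 - 8)(6 + 8)) = 7168/(-28) = -256
  a_4 = (5)(6)(-256) / ((4 - 8)(4 + 8)) = -7680/(-48) = 160
  a_2 = (3)(4)(160) / ((2 - 8)(2 + 8)) = 1920/(-60) = -32
  a_0 = (1)(2)(-32) / ((0 - 8)(0 + 8)) = -64/(-64) = 1
Hence T_8(x) = 128 x^8 - 256 x^6 + 160 x^4 - 32 x^2 + 1.

T_8(x); series = 128 x^8 - 256 x^6 + 160 x^4 - 32 x^2 + 1


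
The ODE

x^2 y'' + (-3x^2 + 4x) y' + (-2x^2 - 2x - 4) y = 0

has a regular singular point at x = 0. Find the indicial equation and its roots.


Divide by x^2 to reach normal form y'' + P_1(x) y' + P_2(x) y = 0 with P_1(x) = -3 + 4/x and P_2(x) = -2 - 2/x - 4/x^2.
x = 0 is a singular point because the y'-coefficient -3 + 4/x has a pole at x = 0 and the y-coefficient -2 - 2/x - 4/x^2 has a pole at x = 0.
It is a regular singular point because x P_1(x) = p(x) = 4 - 3x and x^2 P_2(x) = q(x) = -2x^2 - 2x - 4 are polynomials, hence analytic at x = 0.
p(0) = 4,  q(0) = -4.
Indicial equation: r(r-1) + p(0) r + q(0) = 0, i.e. r^2 + (p(0) - 1) r + q(0) = 0, i.e. r^2 + 3 r - 4 = 0.
Discriminant: (3)^2 - 4(-4) = 25, so r = (-3 ± 5)/2.
Solving: r_1 = 1, r_2 = -4.

indicial: r^2 + 3 r - 4 = 0; roots r_1 = 1, r_2 = -4


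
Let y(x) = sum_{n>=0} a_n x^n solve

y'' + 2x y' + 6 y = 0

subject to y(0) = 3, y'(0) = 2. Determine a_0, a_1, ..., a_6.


Ansatz: y(x) = sum_{n>=0} a_n x^n, so y'(x) = sum_{n>=1} n a_n x^(n-1) and y''(x) = sum_{n>=2} n(n-1) a_n x^(n-2).
Substitute into P(x) y'' + Q(x) y' + R(x) y = 0 with P(x) = 1, Q(x) = 2x, R(x) = 6, and match powers of x.
Initial conditions: a_0 = 3, a_1 = 2.
Setting the coefficient of each power of x to zero and solving order by order (substituting the coefficients already found):
  x^0: 2 a_2 + 6 a_0 = 0  ->  2 a_2 = -6 a_0 = -18  ->  a_2 = -9
  x^1: 6 a_3 + 8 a_1 = 0  ->  6 a_3 = -8 a_1 = -16  ->  a_3 = -8/3
  x^2: 12 a_4 + 10 a_2 = 0  ->  12 a_4 = -10 a_2 = 90  ->  a_4 = 15/2
  x^3: 20 a_5 + 12 a_3 = 0  ->  20 a_5 = -12 a_3 = 32  ->  a_5 = 8/5
  x^4: 30 a_6 + 14 a_4 = 0  ->  30 a_6 = -14 a_4 = -105  ->  a_6 = -7/2
Truncated series: y(x) = 3 + 2 x - 9 x^2 - (8/3) x^3 + (15/2) x^4 + (8/5) x^5 - (7/2) x^6 + O(x^7).

a_0 = 3; a_1 = 2; a_2 = -9; a_3 = -8/3; a_4 = 15/2; a_5 = 8/5; a_6 = -7/2


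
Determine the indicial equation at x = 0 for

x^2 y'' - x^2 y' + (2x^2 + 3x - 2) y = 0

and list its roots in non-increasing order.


Divide by x^2 to reach normal form y'' + P_1(x) y' + P_2(x) y = 0 with P_1(x) = -1 and P_2(x) = 2 + 3/x - 2/x^2.
x = 0 is a singular point because the y-coefficient 2 + 3/x - 2/x^2 has a pole at x = 0.
It is a regular singular point because x P_1(x) = p(x) = -x and x^2 P_2(x) = q(x) = 2x^2 + 3x - 2 are polynomials, hence analytic at x = 0.
p(0) = 0,  q(0) = -2.
Indicial equation: r(r-1) + p(0) r + q(0) = 0, i.e. r^2 + (p(0) - 1) r + q(0) = 0, i.e. r^2 - 1 r - 2 = 0.
Discriminant: (-1)^2 - 4(-2) = 9, so r = (1 ± 3)/2.
Solving: r_1 = 2, r_2 = -1.

indicial: r^2 - 1 r - 2 = 0; roots r_1 = 2, r_2 = -1


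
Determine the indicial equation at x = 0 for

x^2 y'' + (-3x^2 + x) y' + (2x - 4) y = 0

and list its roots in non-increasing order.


Divide by x^2 to reach normal form y'' + P_1(x) y' + P_2(x) y = 0 with P_1(x) = -3 + 1/x and P_2(x) = 2/x - 4/x^2.
x = 0 is a singular point because the y'-coefficient -3 + 1/x has a pole at x = 0 and the y-coefficient 2/x - 4/x^2 has a pole at x = 0.
It is a regular singular point because x P_1(x) = p(x) = 1 - 3x and x^2 P_2(x) = q(x) = 2x - 4 are polynomials, hence analytic at x = 0.
p(0) = 1,  q(0) = -4.
Indicial equation: r(r-1) + p(0) r + q(0) = 0, i.e. r^2 + (p(0) - 1) r + q(0) = 0, i.e. r^2 - 4 = 0.
Discriminant: (0)^2 - 4(-4) = 16, so r = (0 ± 4)/2.
Solving: r_1 = 2, r_2 = -2.

indicial: r^2 - 4 = 0; roots r_1 = 2, r_2 = -2


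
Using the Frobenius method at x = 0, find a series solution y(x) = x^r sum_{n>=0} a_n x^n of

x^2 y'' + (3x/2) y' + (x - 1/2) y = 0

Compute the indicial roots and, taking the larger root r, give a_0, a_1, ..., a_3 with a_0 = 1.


Write in Frobenius form y'' + (p(x)/x) y' + (q(x)/x^2) y = 0:
  p(x) = 3/2,  q(x) = x - 1/2.
Indicial equation: r(r-1) + (3/2) r + (-1/2) = 0 -> roots r_1 = 1/2, r_2 = -1.
Take r = r_1 = 1/2. Let y(x) = x^r sum_{n>=0} a_n x^n with a_0 = 1.
Substitute y = x^r sum a_n x^n and match x^{r+n}. The recurrence is
  D(n) a_n + 1 a_{n-1} = 0,  where D(n) = (r+n)(r+n-1) + (3/2)(r+n) + (-1/2).
  a_n = -1 / D(n) * a_{n-1}.
Since the indicial polynomial factors as (r - r_1)(r - r_2), D(n) = (r_1 + n - r_1)(r_1 + n - r_2) = n(n + 3/2).
Evaluating step by step (a_0 = 1):
  n = 1: D(1) = 1(1 + 3/2) = 5/2; numerator = -1(1) = -1; a_1 = (-1)/(5/2) = -2/5
  n = 2: D(2) = 2(2 + 3/2) = 7; numerator = -1(-2/5) = 2/5; a_2 = (2/5)/(7) = 2/35
  n = 3: D(3) = 3(3 + 3/2) = 27/2; numerator = -1(2/35) = -2/35; a_3 = (-2/35)/(27/2) = -4/945

r = 1/2; a_0 = 1; a_1 = -2/5; a_2 = 2/35; a_3 = -4/945


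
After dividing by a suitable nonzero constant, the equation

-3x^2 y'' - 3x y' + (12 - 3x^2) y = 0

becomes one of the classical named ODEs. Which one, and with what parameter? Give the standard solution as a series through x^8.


All three coefficients share the factor -3; dividing through by -3 gives  x^2 y'' + x y' + (x^2 - 4) y = 0.
This matches the Bessel equation x^2 y'' + x y' + (x^2 - nu^2) y = 0 with nu^2 = 4, so nu = 2; the solution bounded at x = 0 is J_2(x).
Frobenius at x = 0: indicial roots ±nu; for r = nu the recurrence k(k + 2nu) c_k = -c_{k-2} gives the standard series J_nu(x) = sum_{k>=0} (-1)^k / (k! (k+nu)!) (x/2)^(2k+nu). Evaluate the first 4 terms:
  k = 0: (-1)^0 / (0! * 2! * 2^2) x^2 = 1/(1*2*4) x^2 = (1/8) x^2
  k = 1: (-1)^1 / (1! * 3! * 2^4) x^4 = -1/(1*6*16) x^4 = (-1/96) x^4
  k = 2: (-1)^2 / (2! * 4! * 2^6) x^6 = 1/(2*24*64) x^6 = (1/3072) x^6
  k = 3: (-1)^3 / (3! * 5! * 2^8) x^8 = -1/(6*120*256) x^8 = (-1/184320) x^8
Hence J_2(x) = -x^8/184320 + x^6/3072 - x^4/96 + x^2/8 + ....

J_2(x); series = -x^8/184320 + x^6/3072 - x^4/96 + x^2/8
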